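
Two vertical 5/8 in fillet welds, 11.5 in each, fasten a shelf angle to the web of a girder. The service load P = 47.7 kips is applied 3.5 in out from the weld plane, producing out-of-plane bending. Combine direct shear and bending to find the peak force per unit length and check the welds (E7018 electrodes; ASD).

f_max ≈ 4.32 kip/in; adequate

E70XX → F_EXX = 70 ksi.
L_w = 2 × 11.5 = 23 in; section modulus (unit throat) S = 2 × L²/6 = 44.08 in².
Direct shear f_v = P/L_w = 47.7/23 = 2.074 kip/in.
Moment M = P × e = 47.7 × 3.5 = 166.95 kip·in; bending f_b = M/S = 3.787 kip/in.
f_max = √(f_v² + f_b²) = √(2.074² + 3.787²) = 4.318 kip/in.
r_n/Ω = (1/2.0) × 0.6 × 70 × (0.707 × 0.625) = 9.279 kip/in → adequate.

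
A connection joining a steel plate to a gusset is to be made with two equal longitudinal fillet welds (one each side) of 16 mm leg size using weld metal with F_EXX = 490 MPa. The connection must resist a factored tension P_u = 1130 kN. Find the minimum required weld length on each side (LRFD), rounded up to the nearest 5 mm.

Throat t_e = 0.707 × 16 = 11.31 mm.
φr_n = 0.75 × 0.6 × 490 × 11.31 × 10⁻³ = 2.494 kN/mm.
L_req = P_u / φr_n = 1130 / 2.494 = 453 mm total.
Per side: 453 / 2 = 226.5 mm.
Round up → use L = 230 mm on each side.

L = 230 mm on each side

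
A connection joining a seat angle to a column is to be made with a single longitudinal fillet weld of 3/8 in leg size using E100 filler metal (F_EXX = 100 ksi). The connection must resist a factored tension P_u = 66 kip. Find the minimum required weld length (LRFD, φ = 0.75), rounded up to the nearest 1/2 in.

Throat t_e = 0.707 × 0.375 = 0.2651 in.
φr_n = 0.75 × 0.6 × 100 × 0.2651 = 11.93 kip/in.
L_req = P_u / φr_n = 66 / 11.93 = 5.532 in total.
Round up → use L = 6 in.

L = 6 in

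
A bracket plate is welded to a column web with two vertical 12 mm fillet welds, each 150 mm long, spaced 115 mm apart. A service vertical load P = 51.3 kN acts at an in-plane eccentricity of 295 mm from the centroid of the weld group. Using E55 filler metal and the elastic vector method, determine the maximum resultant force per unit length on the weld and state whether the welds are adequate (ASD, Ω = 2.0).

f_max ≈ 1030 N/mm; adequate

E55XX → F_EXX = 550 MPa.
Total weld length L_w = 300 mm. Treat welds as unit-width lines.
Polar moment about centroid: J = 2[d³/12 + d(b/2)²] = 2[150³/12 + 150×57.5²] = 1554000 mm³.
Direct shear f_v = P/L_w = 51.3×10³ / 300 = 171 N/mm (vertical).
Torsion M = P·e = 51.3×10³ × 295 = 15134000 N·mm.
Critical point at (x, y) = (57.5, 75) from centroid. f_tx = M·y/J = 730.2 N/mm; f_ty = M·x/J = 559.8 N/mm.
Resultant f_max = √[f_tx² + (f_v + f_ty)²] = √[730.2² + (171 + 559.8)²] = 1033 N/mm.
Capacity per unit length: r_n/Ω = (1/2.0) × 0.6 × 550 × (0.707 × 12) = 1400 N/mm.
1033 ≤ 1400 → adequate.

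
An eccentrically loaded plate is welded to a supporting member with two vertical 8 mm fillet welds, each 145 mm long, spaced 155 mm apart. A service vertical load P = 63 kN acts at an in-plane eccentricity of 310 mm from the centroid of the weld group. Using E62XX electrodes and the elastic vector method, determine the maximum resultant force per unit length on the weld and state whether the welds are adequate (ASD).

f_max ≈ 1090 N/mm; NOT adequate

E62XX → F_EXX = 620 MPa.
Total weld length L_w = 290 mm. Treat welds as unit-width lines.
Polar moment about centroid: J = 2[d³/12 + d(b/2)²] = 2[145³/12 + 145×77.5²] = 2250000 mm³.
Direct shear f_v = P/L_w = 63×10³ / 290 = 217.2 N/mm (vertical).
Torsion M = P·e = 63×10³ × 310 = 19530000 N·mm.
Critical point at (x, y) = (77.5, 72.5) from centroid. f_tx = M·y/J = 629.3 N/mm; f_ty = M·x/J = 672.7 N/mm.
Resultant f_max = √[f_tx² + (f_v + f_ty)²] = √[629.3² + (217.2 + 672.7)²] = 1090 N/mm.
Capacity per unit length: r_n/Ω = (1/2.0) × 0.6 × 620 × (0.707 × 8) = 1052 N/mm.
1090 > 1052 → NOT adequate.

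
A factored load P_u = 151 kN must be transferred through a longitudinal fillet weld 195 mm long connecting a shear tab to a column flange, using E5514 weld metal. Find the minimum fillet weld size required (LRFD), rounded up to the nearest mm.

E55XX → F_EXX = 550 MPa.
Total weld length L = 195 mm.
Required throat t_e = P_u / (φ × 0.6 F_EXX × L) = 151 / (0.75 × 0.6 × 550 × 195 × 10⁻³) = 3.129 mm.
Required leg w = t_e / 0.707 = 4.425 mm → use 5 mm.

w = 5 mm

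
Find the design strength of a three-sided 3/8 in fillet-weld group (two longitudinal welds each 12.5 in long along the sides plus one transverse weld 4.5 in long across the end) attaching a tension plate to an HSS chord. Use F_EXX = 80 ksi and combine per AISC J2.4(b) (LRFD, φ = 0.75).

t_e = 0.707 × 0.375 = 0.2651 in.
R_nwl = 0.6 × 80 × 0.2651 × 25 = 318.1 kip (longitudinal, 2 welds).
R_nwt = 0.6 × 80 × 0.2651 × 4.5 = 57.27 kip (transverse, base value).
(i) R_nwl + R_nwt = 375.4 kip; (ii) 0.85 R_nwl + 1.5 R_nwt = 356.3 kip.
R_n = max = 375.4 kip [governs: (i)]; φR_n = 281.6 kip.

φR_n ≈ 282 kip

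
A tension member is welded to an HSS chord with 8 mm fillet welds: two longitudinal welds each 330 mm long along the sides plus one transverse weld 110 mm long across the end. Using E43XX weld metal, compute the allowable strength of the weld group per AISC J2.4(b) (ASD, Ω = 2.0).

R_n/Ω ≈ 562 kN

E43XX → F_EXX = 430 MPa.
t_e = 0.707 × 8 = 5.656 mm.
R_nwl = 0.6 × 430 × 5.656 × 660 × 10⁻³ = 963.1 kN (longitudinal, 2 welds).
R_nwt = 0.6 × 430 × 5.656 × 110 × 10⁻³ = 160.5 kN (transverse, base value).
(i) R_nwl + R_nwt = 1124 kN; (ii) 0.85 R_nwl + 1.5 R_nwt = 1059 kN.
R_n = max = 1124 kN [governs: (i)]; R_n/Ω = 561.8 kN.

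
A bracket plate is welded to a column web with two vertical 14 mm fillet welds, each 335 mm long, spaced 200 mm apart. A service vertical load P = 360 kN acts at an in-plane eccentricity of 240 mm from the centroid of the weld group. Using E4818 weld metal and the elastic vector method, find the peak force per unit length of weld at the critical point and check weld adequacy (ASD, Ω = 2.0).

E48XX → F_EXX = 480 MPa.
Total weld length L_w = 670 mm. Treat welds as unit-width lines.
Polar moment about centroid: J = 2[d³/12 + d(b/2)²] = 2[335³/12 + 335×100²] = 12970000 mm³.
Direct shear f_v = P/L_w = 360×10³ / 670 = 537.3 N/mm (vertical).
Torsion M = P·e = 360×10³ × 240 = 86400000 N·mm.
Critical point at (x, y) = (100, 167.5) from centroid. f_tx = M·y/J = 1116 N/mm; f_ty = M·x/J = 666.4 N/mm.
Resultant f_max = √[f_tx² + (f_v + f_ty)²] = √[1116² + (537.3 + 666.4)²] = 1642 N/mm.
Capacity per unit length: r_n/Ω = (1/2.0) × 0.6 × 480 × (0.707 × 14) = 1425 N/mm.
1642 > 1425 → NOT adequate.

f_max ≈ 1640 N/mm; NOT adequate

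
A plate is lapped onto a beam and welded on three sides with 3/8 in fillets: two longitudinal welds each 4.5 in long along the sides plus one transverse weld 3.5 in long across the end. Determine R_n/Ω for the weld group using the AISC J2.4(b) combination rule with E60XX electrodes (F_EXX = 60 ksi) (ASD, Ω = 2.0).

R_n/Ω ≈ 61.6 kips

t_e = 0.707 × 0.375 = 0.2651 in.
R_nwl = 0.6 × 60 × 0.2651 × 9 = 85.9 kips (longitudinal, 2 welds).
R_nwt = 0.6 × 60 × 0.2651 × 3.5 = 33.41 kips (transverse, base value).
(i) R_nwl + R_nwt = 119.3 kips; (ii) 0.85 R_nwl + 1.5 R_nwt = 123.1 kips.
R_n = max = 123.1 kips [governs: (ii)]; R_n/Ω = 61.56 kips.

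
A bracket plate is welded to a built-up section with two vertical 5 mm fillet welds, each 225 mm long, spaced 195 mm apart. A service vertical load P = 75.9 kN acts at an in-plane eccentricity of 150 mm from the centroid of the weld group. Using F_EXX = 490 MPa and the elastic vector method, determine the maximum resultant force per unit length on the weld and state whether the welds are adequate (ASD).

f_max ≈ 405 N/mm; adequate

Total weld length L_w = 450 mm. Treat welds as unit-width lines.
Polar moment about centroid: J = 2[d³/12 + d(b/2)²] = 2[225³/12 + 225×97.5²] = 6176000 mm³.
Direct shear f_v = P/L_w = 75.9×10³ / 450 = 168.7 N/mm (vertical).
Torsion M = P·e = 75.9×10³ × 150 = 11385000 N·mm.
Critical point at (x, y) = (97.5, 112.5) from centroid. f_tx = M·y/J = 207.4 N/mm; f_ty = M·x/J = 179.7 N/mm.
Resultant f_max = √[f_tx² + (f_v + f_ty)²] = √[207.4² + (168.7 + 179.7)²] = 405.4 N/mm.
Capacity per unit length: r_n/Ω = (1/2.0) × 0.6 × 490 × (0.707 × 5) = 519.6 N/mm.
405.4 ≤ 519.6 → adequate.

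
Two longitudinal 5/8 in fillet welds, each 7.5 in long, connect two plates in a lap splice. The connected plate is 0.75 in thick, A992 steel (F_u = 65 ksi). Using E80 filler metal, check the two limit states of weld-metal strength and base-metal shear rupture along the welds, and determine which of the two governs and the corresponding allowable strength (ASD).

E80XX → F_EXX = 80 ksi.
t_e = 0.707 × 0.625 = 0.4419 in; L = 15 in.
Weld metal: R_n/Ω = (1/2.0) × 0.6 × 80 × 0.4419 × 15 = 159.1 kips.
Base metal (shear rupture): R_n/Ω = (1/2.0) × 0.6 × 65 × 0.75 × 15 = 219.4 kips.
Governing: weld metal.

R_n/Ω ≈ 159 kips (weld metal governs)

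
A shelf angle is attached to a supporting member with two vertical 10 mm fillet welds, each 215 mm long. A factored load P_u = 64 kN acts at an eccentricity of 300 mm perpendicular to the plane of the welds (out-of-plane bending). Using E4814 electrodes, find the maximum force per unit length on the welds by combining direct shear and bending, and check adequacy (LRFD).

f_max ≈ 1250 N/mm; adequate

E48XX → F_EXX = 480 MPa.
L_w = 2 × 215 = 430 mm; section modulus (unit throat) S = 2 × L²/6 = 15410 mm².
Direct shear f_v = P/L_w = 64×10³/430 = 148.8 N/mm.
Moment M = P × e = 64×10³ × 300 = 19200000 N·mm; bending f_b = M/S = 1246 N/mm.
f_max = √(f_v² + f_b²) = √(148.8² + 1246²) = 1255 N/mm.
φr_n = 0.75 × 0.6 × 480 × (0.707 × 10) = 1527 N/mm → adequate.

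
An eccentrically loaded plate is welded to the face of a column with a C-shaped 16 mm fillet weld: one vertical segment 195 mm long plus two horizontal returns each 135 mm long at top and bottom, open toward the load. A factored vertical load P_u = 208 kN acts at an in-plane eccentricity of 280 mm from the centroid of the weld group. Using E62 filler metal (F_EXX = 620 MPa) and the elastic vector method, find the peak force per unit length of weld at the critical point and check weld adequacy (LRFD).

Total weld length L_w = 465 mm. Treat welds as unit-width lines.
Centroid: x̄ = 2×135×67.5 / 465 = 39.19 mm from the vertical weld.
Polar moment about centroid: J = I_x + I_y = [195³/12 + 2×135×97.5²] + [195×39.19² + 2(135³/12 + 135×28.31²)] = 4111000 mm³.
Direct shear f_v = P/L_w = 208×10³ / 465 = 447.3 N/mm (vertical).
Torsion M = P·e = 208×10³ × 280 = 58240000 N·mm.
Critical point at (x, y) = (95.81, 97.5) from centroid. f_tx = M·y/J = 1381 N/mm; f_ty = M·x/J = 1357 N/mm.
Resultant f_max = √[f_tx² + (f_v + f_ty)²] = √[1381² + (447.3 + 1357)²] = 2273 N/mm.
Capacity per unit length: φr_n = 0.75 × 0.6 × 620 × (0.707 × 16) = 3156 N/mm.
2273 ≤ 3156 → adequate.

f_max ≈ 2270 N/mm; adequate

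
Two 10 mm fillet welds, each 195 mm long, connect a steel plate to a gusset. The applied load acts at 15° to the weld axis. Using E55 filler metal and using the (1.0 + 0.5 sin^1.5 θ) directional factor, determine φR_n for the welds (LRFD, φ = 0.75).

E55XX → F_EXX = 550 MPa.
t_e = 0.707 × 10 = 7.07 mm; A_we = 7.07 × 390 = 2757 mm².
Directional factor: 1.0 + 0.5 sin^1.5(15°) = 1.066.
F_nw = 0.6 × 550 × 1.066 = 351.7 MPa.
φR_n = 0.75 × 351.7 × 2757 × 10⁻³ = 727.4 kN.

φR_n ≈ 727 kN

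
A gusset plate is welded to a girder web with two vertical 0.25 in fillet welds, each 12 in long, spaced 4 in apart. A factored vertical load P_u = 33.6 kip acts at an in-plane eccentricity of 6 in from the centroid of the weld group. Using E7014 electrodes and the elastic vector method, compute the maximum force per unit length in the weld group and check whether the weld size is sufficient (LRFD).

E70XX → F_EXX = 70 ksi.
Total weld length L_w = 24 in. Treat welds as unit-width lines.
Polar moment about centroid: J = 2[d³/12 + d(b/2)²] = 2[12³/12 + 12×2²] = 384 in³.
Direct shear f_v = P/L_w = 33.6 / 24 = 1.4 kip/in (vertical).
Torsion M = P·e = 33.6 × 6 = 201.6 kip·in.
Critical point at (x, y) = (2, 6) from centroid. f_tx = M·y/J = 3.15 kip/in; f_ty = M·x/J = 1.05 kip/in.
Resultant f_max = √[f_tx² + (f_v + f_ty)²] = √[3.15² + (1.4 + 1.05)²] = 3.991 kip/in.
Capacity per unit length: φr_n = 0.75 × 0.6 × 70 × (0.707 × 0.25) = 5.568 kip/in.
3.991 ≤ 5.568 → adequate.

f_max ≈ 3.99 kip/in; adequate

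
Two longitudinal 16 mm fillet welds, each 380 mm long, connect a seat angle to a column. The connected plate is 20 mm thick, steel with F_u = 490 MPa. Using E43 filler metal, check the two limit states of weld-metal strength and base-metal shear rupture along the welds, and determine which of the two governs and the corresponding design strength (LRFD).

φR_n ≈ 1660 kN (weld metal governs)

E43XX → F_EXX = 430 MPa.
t_e = 0.707 × 16 = 11.31 mm; L = 760 mm.
Weld metal: φR_n = 0.75 × 0.6 × 430 × 11.31 × 760 × 10⁻³ = 1664 kN.
Base metal (shear rupture): φR_n = 0.75 × 0.6 × 490 × 20 × 760 × 10⁻³ = 3352 kN.
Governing: weld metal.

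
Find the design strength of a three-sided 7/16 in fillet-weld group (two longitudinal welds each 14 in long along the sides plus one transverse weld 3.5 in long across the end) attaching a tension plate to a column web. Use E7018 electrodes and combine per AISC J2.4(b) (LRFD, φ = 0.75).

E70XX → F_EXX = 70 ksi.
t_e = 0.707 × 0.4375 = 0.3093 in.
R_nwl = 0.6 × 70 × 0.3093 × 28 = 363.8 kip (longitudinal, 2 welds).
R_nwt = 0.6 × 70 × 0.3093 × 3.5 = 45.47 kip (transverse, base value).
(i) R_nwl + R_nwt = 409.2 kip; (ii) 0.85 R_nwl + 1.5 R_nwt = 377.4 kip.
R_n = max = 409.2 kip [governs: (i)]; φR_n = 306.9 kip.

φR_n ≈ 307 kip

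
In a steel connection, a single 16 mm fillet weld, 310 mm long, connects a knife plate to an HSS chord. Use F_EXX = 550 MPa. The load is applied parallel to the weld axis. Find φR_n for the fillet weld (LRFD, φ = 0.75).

Effective throat t_e = 0.707 × 16 = 11.31 mm.
Total length L = 310 mm; A_we = 11.31 × 310 = 3507 mm².
F_nw = 0.6 F_EXX = 0.6 × 550 = 330 MPa.
φR_n = 0.75 × 330 × 3507 × 10⁻³ = 867.9 kN.

φR_n ≈ 868 kN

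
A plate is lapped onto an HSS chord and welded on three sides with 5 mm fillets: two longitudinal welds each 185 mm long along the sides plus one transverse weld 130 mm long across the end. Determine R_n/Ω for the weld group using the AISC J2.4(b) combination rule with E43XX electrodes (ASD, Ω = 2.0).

E43XX → F_EXX = 430 MPa.
t_e = 0.707 × 5 = 3.535 mm.
R_nwl = 0.6 × 430 × 3.535 × 370 × 10⁻³ = 337.5 kN (longitudinal, 2 welds).
R_nwt = 0.6 × 430 × 3.535 × 130 × 10⁻³ = 118.6 kN (transverse, base value).
(i) R_nwl + R_nwt = 456 kN; (ii) 0.85 R_nwl + 1.5 R_nwt = 464.7 kN.
R_n = max = 464.7 kN [governs: (ii)]; R_n/Ω = 232.3 kN.

R_n/Ω ≈ 232 kN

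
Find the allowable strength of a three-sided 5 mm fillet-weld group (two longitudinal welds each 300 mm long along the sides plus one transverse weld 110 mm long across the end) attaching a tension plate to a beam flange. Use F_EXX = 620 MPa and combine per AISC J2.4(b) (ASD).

R_n/Ω ≈ 467 kN

t_e = 0.707 × 5 = 3.535 mm.
R_nwl = 0.6 × 620 × 3.535 × 600 × 10⁻³ = 789 kN (longitudinal, 2 welds).
R_nwt = 0.6 × 620 × 3.535 × 110 × 10⁻³ = 144.7 kN (transverse, base value).
(i) R_nwl + R_nwt = 933.7 kN; (ii) 0.85 R_nwl + 1.5 R_nwt = 887.6 kN.
R_n = max = 933.7 kN [governs: (i)]; R_n/Ω = 466.8 kN.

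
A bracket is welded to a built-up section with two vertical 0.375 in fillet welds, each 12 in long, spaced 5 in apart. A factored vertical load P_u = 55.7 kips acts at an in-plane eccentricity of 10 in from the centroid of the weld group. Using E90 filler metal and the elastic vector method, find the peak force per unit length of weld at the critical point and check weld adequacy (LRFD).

f_max ≈ 9.41 kip/in; adequate

E90XX → F_EXX = 90 ksi.
Total weld length L_w = 24 in. Treat welds as unit-width lines.
Polar moment about centroid: J = 2[d³/12 + d(b/2)²] = 2[12³/12 + 12×2.5²] = 438 in³.
Direct shear f_v = P/L_w = 55.7 / 24 = 2.321 kip/in (vertical).
Torsion M = P·e = 55.7 × 10 = 557 kip·in.
Critical point at (x, y) = (2.5, 6) from centroid. f_tx = M·y/J = 7.63 kip/in; f_ty = M·x/J = 3.179 kip/in.
Resultant f_max = √[f_tx² + (f_v + f_ty)²] = √[7.63² + (2.321 + 3.179)²] = 9.406 kip/in.
Capacity per unit length: φr_n = 0.75 × 0.6 × 90 × (0.707 × 0.375) = 10.74 kip/in.
9.406 ≤ 10.74 → adequate.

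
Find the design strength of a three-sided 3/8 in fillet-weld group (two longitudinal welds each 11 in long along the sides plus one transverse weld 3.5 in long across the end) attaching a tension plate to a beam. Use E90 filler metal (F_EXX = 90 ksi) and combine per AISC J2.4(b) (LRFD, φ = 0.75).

φR_n ≈ 274 kips

t_e = 0.707 × 0.375 = 0.2651 in.
R_nwl = 0.6 × 90 × 0.2651 × 22 = 315 kips (longitudinal, 2 welds).
R_nwt = 0.6 × 90 × 0.2651 × 3.5 = 50.11 kips (transverse, base value).
(i) R_nwl + R_nwt = 365.1 kips; (ii) 0.85 R_nwl + 1.5 R_nwt = 342.9 kips.
R_n = max = 365.1 kips [governs: (i)]; φR_n = 273.8 kips.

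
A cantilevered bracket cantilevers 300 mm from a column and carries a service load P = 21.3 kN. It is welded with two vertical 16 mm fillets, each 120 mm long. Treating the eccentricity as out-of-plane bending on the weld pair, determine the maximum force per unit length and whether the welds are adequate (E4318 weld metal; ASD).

f_max ≈ 1330 N/mm; adequate

E43XX → F_EXX = 430 MPa.
L_w = 2 × 120 = 240 mm; section modulus (unit throat) S = 2 × L²/6 = 4800 mm².
Direct shear f_v = P/L_w = 21.3×10³/240 = 88.75 N/mm.
Moment M = P × e = 21.3×10³ × 300 = 6390000 N·mm; bending f_b = M/S = 1331 N/mm.
f_max = √(f_v² + f_b²) = √(88.75² + 1331²) = 1334 N/mm.
r_n/Ω = (1/2.0) × 0.6 × 430 × (0.707 × 16) = 1459 N/mm → adequate.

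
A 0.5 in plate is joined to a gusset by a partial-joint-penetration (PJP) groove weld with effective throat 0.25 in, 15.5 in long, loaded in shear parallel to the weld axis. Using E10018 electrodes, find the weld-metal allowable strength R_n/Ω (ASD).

E100XX → F_EXX = 100 ksi.
Effective throat (given) t_e = 0.25 in.
A_we = 0.25 × 15.5 = 3.875 in².
F_nw = 0.6 F_EXX = 60 ksi.
R_n/Ω = (60 × 3.875) / 2.0 = 116.2 kips.

R_n/Ω ≈ 116 kips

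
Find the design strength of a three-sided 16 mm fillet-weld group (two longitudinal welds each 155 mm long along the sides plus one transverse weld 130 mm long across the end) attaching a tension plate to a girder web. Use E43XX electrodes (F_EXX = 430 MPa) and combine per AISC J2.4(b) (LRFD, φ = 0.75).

t_e = 0.707 × 16 = 11.31 mm.
R_nwl = 0.6 × 430 × 11.31 × 310 × 10⁻³ = 904.7 kN (longitudinal, 2 welds).
R_nwt = 0.6 × 430 × 11.31 × 130 × 10⁻³ = 379.4 kN (transverse, base value).
(i) R_nwl + R_nwt = 1284 kN; (ii) 0.85 R_nwl + 1.5 R_nwt = 1338 kN.
R_n = max = 1338 kN [governs: (ii)]; φR_n = 1004 kN.

φR_n ≈ 1000 kN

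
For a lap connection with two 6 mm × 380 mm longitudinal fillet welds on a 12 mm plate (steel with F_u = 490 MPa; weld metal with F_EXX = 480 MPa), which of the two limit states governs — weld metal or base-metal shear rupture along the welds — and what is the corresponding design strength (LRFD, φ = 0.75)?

t_e = 0.707 × 6 = 4.242 mm; L = 760 mm.
Weld metal: φR_n = 0.75 × 0.6 × 480 × 4.242 × 760 × 10⁻³ = 696.4 kN.
Base metal (shear rupture): φR_n = 0.75 × 0.6 × 490 × 12 × 760 × 10⁻³ = 2011 kN.
Governing: weld metal.

φR_n ≈ 696 kN (weld metal governs)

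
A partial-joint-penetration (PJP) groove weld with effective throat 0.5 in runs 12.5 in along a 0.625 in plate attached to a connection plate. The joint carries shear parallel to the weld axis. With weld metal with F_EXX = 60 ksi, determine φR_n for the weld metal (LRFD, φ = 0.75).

φR_n ≈ 169 kip

Effective throat (given) t_e = 0.5 in.
A_we = 0.5 × 12.5 = 6.25 in².
F_nw = 0.6 F_EXX = 36 ksi.
φR_n = 0.75 × 36 × 6.25 = 168.8 kip.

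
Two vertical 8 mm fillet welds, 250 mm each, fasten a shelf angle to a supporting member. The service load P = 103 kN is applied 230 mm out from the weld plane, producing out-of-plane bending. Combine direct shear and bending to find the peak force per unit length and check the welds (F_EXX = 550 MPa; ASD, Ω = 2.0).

f_max ≈ 1160 N/mm; NOT adequate

L_w = 2 × 250 = 500 mm; section modulus (unit throat) S = 2 × L²/6 = 20830 mm².
Direct shear f_v = P/L_w = 103×10³/500 = 206 N/mm.
Moment M = P × e = 103×10³ × 230 = 23690000 N·mm; bending f_b = M/S = 1137 N/mm.
f_max = √(f_v² + f_b²) = √(206² + 1137²) = 1156 N/mm.
r_n/Ω = (1/2.0) × 0.6 × 550 × (0.707 × 8) = 933.2 N/mm → NOT adequate.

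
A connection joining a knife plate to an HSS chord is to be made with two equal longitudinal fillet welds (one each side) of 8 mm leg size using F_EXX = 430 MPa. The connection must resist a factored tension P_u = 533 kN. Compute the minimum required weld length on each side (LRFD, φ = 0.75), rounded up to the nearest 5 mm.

Throat t_e = 0.707 × 8 = 5.656 mm.
φr_n = 0.75 × 0.6 × 430 × 5.656 × 10⁻³ = 1.094 kN/mm.
L_req = P_u / φr_n = 533 / 1.094 = 487 mm total.
Per side: 487 / 2 = 243.5 mm.
Round up → use L = 245 mm on each side.

L = 245 mm on each side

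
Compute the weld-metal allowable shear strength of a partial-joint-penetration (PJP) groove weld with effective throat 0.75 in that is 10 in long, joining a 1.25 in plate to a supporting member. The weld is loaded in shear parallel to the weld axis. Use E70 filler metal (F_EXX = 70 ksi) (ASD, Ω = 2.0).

R_n/Ω ≈ 158 kip

Effective throat (given) t_e = 0.75 in.
A_we = 0.75 × 10 = 7.5 in².
F_nw = 0.6 F_EXX = 42 ksi.
R_n/Ω = (42 × 7.5) / 2.0 = 157.5 kip.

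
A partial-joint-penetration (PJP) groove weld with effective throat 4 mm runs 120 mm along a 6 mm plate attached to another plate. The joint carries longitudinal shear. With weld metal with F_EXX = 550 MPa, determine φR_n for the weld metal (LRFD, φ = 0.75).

Effective throat (given) t_e = 4 mm.
A_we = 4 × 120 = 480 mm².
F_nw = 0.6 F_EXX = 330 MPa.
φR_n = 0.75 × 330 × 480 × 10⁻³ = 118.8 kN.

φR_n ≈ 119 kN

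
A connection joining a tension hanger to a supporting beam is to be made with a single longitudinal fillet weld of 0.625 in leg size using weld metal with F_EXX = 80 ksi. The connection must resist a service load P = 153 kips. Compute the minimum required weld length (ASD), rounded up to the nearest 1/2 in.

L = 14.5 in

Throat t_e = 0.707 × 0.625 = 0.4419 in.
r_n/Ω = (0.6 × 80 × 0.4419) / 2.0 = 10.6 kip/in.
L_req = P / (r_n/Ω) = 153 / 10.6 = 14.43 in total.
Round up → use L = 14.5 in.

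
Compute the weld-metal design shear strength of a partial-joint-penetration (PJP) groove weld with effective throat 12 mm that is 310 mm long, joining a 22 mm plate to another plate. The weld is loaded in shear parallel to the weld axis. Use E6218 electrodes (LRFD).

φR_n ≈ 1040 kN

E62XX → F_EXX = 620 MPa.
Effective throat (given) t_e = 12 mm.
A_we = 12 × 310 = 3720 mm².
F_nw = 0.6 F_EXX = 372 MPa.
φR_n = 0.75 × 372 × 3720 × 10⁻³ = 1038 kN.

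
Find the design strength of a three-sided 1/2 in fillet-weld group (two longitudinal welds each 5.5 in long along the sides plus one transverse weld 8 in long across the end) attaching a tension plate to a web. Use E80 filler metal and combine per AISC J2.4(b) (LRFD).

E80XX → F_EXX = 80 ksi.
t_e = 0.707 × 0.5 = 0.3535 in.
R_nwl = 0.6 × 80 × 0.3535 × 11 = 186.6 kip (longitudinal, 2 welds).
R_nwt = 0.6 × 80 × 0.3535 × 8 = 135.7 kip (transverse, base value).
(i) R_nwl + R_nwt = 322.4 kip; (ii) 0.85 R_nwl + 1.5 R_nwt = 362.3 kip.
R_n = max = 362.3 kip [governs: (ii)]; φR_n = 271.7 kip.

φR_n ≈ 272 kip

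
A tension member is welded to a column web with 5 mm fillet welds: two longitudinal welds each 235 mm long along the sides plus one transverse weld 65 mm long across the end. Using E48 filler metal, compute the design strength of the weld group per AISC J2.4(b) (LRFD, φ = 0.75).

φR_n ≈ 409 kN

E48XX → F_EXX = 480 MPa.
t_e = 0.707 × 5 = 3.535 mm.
R_nwl = 0.6 × 480 × 3.535 × 470 × 10⁻³ = 478.5 kN (longitudinal, 2 welds).
R_nwt = 0.6 × 480 × 3.535 × 65 × 10⁻³ = 66.18 kN (transverse, base value).
(i) R_nwl + R_nwt = 544.7 kN; (ii) 0.85 R_nwl + 1.5 R_nwt = 506 kN.
R_n = max = 544.7 kN [governs: (i)]; φR_n = 408.5 kN.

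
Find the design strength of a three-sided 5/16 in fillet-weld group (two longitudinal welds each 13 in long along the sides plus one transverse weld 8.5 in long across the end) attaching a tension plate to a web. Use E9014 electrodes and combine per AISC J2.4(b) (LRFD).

φR_n ≈ 312 kip

E90XX → F_EXX = 90 ksi.
t_e = 0.707 × 0.3125 = 0.2209 in.
R_nwl = 0.6 × 90 × 0.2209 × 26 = 310.2 kip (longitudinal, 2 welds).
R_nwt = 0.6 × 90 × 0.2209 × 8.5 = 101.4 kip (transverse, base value).
(i) R_nwl + R_nwt = 411.6 kip; (ii) 0.85 R_nwl + 1.5 R_nwt = 415.8 kip.
R_n = max = 415.8 kip [governs: (ii)]; φR_n = 311.8 kip.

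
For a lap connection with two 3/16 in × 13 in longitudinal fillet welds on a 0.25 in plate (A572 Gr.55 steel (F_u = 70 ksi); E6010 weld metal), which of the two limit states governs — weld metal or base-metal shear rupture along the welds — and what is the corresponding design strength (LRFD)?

φR_n ≈ 93.1 kip (weld metal governs)

E60XX → F_EXX = 60 ksi.
t_e = 0.707 × 0.1875 = 0.1326 in; L = 26 in.
Weld metal: φR_n = 0.75 × 0.6 × 60 × 0.1326 × 26 = 93.06 kip.
Base metal (shear rupture): φR_n = 0.75 × 0.6 × 70 × 0.25 × 26 = 204.8 kip.
Governing: weld metal.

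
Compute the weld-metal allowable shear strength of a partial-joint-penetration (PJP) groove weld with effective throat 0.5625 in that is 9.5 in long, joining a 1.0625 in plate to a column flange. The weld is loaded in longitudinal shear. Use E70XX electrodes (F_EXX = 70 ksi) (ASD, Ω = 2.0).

R_n/Ω ≈ 112 kip

Effective throat (given) t_e = 0.5625 in.
A_we = 0.5625 × 9.5 = 5.344 in².
F_nw = 0.6 F_EXX = 42 ksi.
R_n/Ω = (42 × 5.344) / 2.0 = 112.2 kip.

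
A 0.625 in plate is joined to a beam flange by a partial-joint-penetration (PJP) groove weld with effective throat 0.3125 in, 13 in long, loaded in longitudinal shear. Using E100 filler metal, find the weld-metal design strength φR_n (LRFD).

φR_n ≈ 183 kip

E100XX → F_EXX = 100 ksi.
Effective throat (given) t_e = 0.3125 in.
A_we = 0.3125 × 13 = 4.062 in².
F_nw = 0.6 F_EXX = 60 ksi.
φR_n = 0.75 × 60 × 4.062 = 182.8 kip.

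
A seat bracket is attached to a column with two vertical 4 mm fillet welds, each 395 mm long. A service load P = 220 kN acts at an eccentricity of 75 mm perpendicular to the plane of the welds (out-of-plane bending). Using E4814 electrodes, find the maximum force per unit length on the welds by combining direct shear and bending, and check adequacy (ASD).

f_max ≈ 422 N/mm; NOT adequate

E48XX → F_EXX = 480 MPa.
L_w = 2 × 395 = 790 mm; section modulus (unit throat) S = 2 × L²/6 = 52010 mm².
Direct shear f_v = P/L_w = 220×10³/790 = 278.5 N/mm.
Moment M = P × e = 220×10³ × 75 = 16500000 N·mm; bending f_b = M/S = 317.3 N/mm.
f_max = √(f_v² + f_b²) = √(278.5² + 317.3²) = 422.1 N/mm.
r_n/Ω = (1/2.0) × 0.6 × 480 × (0.707 × 4) = 407.2 N/mm → NOT adequate.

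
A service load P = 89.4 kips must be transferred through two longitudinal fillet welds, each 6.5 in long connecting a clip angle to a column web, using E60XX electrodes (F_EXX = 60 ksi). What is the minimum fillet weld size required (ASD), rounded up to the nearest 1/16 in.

w = 9/16 in

Total weld length L = 13 in.
Required throat t_e = P × Ω / (0.6 F_EXX × L) = 89.4 × 2.0 / (0.6 × 60 × 13) = 0.3821 in.
Required leg w = t_e / 0.707 = 0.5404 in → use 9/16 in.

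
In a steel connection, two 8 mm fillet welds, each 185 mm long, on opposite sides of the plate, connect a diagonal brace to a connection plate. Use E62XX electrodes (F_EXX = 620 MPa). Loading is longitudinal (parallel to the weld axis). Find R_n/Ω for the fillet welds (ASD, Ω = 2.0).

Effective throat t_e = 0.707 × 8 = 5.656 mm.
Total length L = 370 mm; A_we = 5.656 × 370 = 2093 mm².
F_nw = 0.6 F_EXX = 0.6 × 620 = 372 MPa.
R_n = 372 × 2093 × 10⁻³ = 778.5 kN; R_n/Ω = 778.5/2.0 = 389.2 kN.

R_n/Ω ≈ 389 kN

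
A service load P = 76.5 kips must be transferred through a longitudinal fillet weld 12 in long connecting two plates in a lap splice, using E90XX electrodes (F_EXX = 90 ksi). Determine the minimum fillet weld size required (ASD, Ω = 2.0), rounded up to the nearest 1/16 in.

w = 3/8 in

Total weld length L = 12 in.
Required throat t_e = P × Ω / (0.6 F_EXX × L) = 76.5 × 2.0 / (0.6 × 90 × 12) = 0.2361 in.
Required leg w = t_e / 0.707 = 0.334 in → use 3/8 in.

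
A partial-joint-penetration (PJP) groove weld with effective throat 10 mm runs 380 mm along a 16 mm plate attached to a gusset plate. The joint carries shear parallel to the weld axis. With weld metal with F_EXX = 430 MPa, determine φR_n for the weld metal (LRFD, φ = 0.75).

φR_n ≈ 735 kN

Effective throat (given) t_e = 10 mm.
A_we = 10 × 380 = 3800 mm².
F_nw = 0.6 F_EXX = 258 MPa.
φR_n = 0.75 × 258 × 3800 × 10⁻³ = 735.3 kN.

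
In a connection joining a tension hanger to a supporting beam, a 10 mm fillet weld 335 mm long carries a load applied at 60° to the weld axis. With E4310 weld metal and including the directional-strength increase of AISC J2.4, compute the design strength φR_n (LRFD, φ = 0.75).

E43XX → F_EXX = 430 MPa.
t_e = 0.707 × 10 = 7.07 mm; A_we = 7.07 × 335 = 2368 mm².
Directional factor: 1.0 + 0.5 sin^1.5(60°) = 1.403.
F_nw = 0.6 × 430 × 1.403 = 362 MPa.
φR_n = 0.75 × 362 × 2368 × 10⁻³ = 643 kN.

φR_n ≈ 643 kN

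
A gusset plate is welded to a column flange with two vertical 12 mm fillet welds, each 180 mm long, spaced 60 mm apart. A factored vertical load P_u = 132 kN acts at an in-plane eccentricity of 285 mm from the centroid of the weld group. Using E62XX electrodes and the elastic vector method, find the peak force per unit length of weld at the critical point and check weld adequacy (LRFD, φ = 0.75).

E62XX → F_EXX = 620 MPa.
Total weld length L_w = 360 mm. Treat welds as unit-width lines.
Polar moment about centroid: J = 2[d³/12 + d(b/2)²] = 2[180³/12 + 180×30²] = 1296000 mm³.
Direct shear f_v = P/L_w = 132×10³ / 360 = 366.7 N/mm (vertical).
Torsion M = P·e = 132×10³ × 285 = 37620000 N·mm.
Critical point at (x, y) = (30, 90) from centroid. f_tx = M·y/J = 2612 N/mm; f_ty = M·x/J = 870.8 N/mm.
Resultant f_max = √[f_tx² + (f_v + f_ty)²] = √[2612² + (366.7 + 870.8)²] = 2891 N/mm.
Capacity per unit length: φr_n = 0.75 × 0.6 × 620 × (0.707 × 12) = 2367 N/mm.
2891 > 2367 → NOT adequate.

f_max ≈ 2890 N/mm; NOT adequate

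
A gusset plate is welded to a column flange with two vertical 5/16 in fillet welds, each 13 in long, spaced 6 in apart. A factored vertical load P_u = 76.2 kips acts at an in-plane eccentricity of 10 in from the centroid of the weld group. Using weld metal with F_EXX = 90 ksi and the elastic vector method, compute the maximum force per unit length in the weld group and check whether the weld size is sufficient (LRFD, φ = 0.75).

f_max ≈ 10.7 kip/in; NOT adequate

Total weld length L_w = 26 in. Treat welds as unit-width lines.
Polar moment about centroid: J = 2[d³/12 + d(b/2)²] = 2[13³/12 + 13×3²] = 600.2 in³.
Direct shear f_v = P/L_w = 76.2 / 26 = 2.931 kip/in (vertical).
Torsion M = P·e = 76.2 × 10 = 762 kip·in.
Critical point at (x, y) = (3, 6.5) from centroid. f_tx = M·y/J = 8.253 kip/in; f_ty = M·x/J = 3.809 kip/in.
Resultant f_max = √[f_tx² + (f_v + f_ty)²] = √[8.253² + (2.931 + 3.809)²] = 10.66 kip/in.
Capacity per unit length: φr_n = 0.75 × 0.6 × 90 × (0.707 × 0.3125) = 8.948 kip/in.
10.66 > 8.948 → NOT adequate.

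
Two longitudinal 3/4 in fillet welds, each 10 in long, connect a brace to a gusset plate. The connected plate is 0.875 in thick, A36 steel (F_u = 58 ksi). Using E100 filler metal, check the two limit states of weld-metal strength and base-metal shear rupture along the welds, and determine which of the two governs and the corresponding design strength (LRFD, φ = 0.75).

φR_n ≈ 457 kips (base-metal shear rupture governs)

E100XX → F_EXX = 100 ksi.
t_e = 0.707 × 0.75 = 0.5302 in; L = 20 in.
Weld metal: φR_n = 0.75 × 0.6 × 100 × 0.5302 × 20 = 477.2 kips.
Base metal (shear rupture): φR_n = 0.75 × 0.6 × 58 × 0.875 × 20 = 456.7 kips.
Governing: base-metal shear rupture.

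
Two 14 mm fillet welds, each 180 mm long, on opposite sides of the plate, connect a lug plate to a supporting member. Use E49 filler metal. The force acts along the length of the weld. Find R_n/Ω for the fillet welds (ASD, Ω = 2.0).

E49XX → F_EXX = 490 MPa.
Effective throat t_e = 0.707 × 14 = 9.898 mm.
Total length L = 360 mm; A_we = 9.898 × 360 = 3563 mm².
F_nw = 0.6 F_EXX = 0.6 × 490 = 294 MPa.
R_n = 294 × 3563 × 10⁻³ = 1048 kN; R_n/Ω = 1048/2.0 = 523.8 kN.

R_n/Ω ≈ 524 kN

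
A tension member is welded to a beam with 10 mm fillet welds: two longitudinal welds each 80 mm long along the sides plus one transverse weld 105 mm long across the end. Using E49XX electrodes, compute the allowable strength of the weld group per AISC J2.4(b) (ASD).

E49XX → F_EXX = 490 MPa.
t_e = 0.707 × 10 = 7.07 mm.
R_nwl = 0.6 × 490 × 7.07 × 160 × 10⁻³ = 332.6 kN (longitudinal, 2 welds).
R_nwt = 0.6 × 490 × 7.07 × 105 × 10⁻³ = 218.3 kN (transverse, base value).
(i) R_nwl + R_nwt = 550.8 kN; (ii) 0.85 R_nwl + 1.5 R_nwt = 610.1 kN.
R_n = max = 610.1 kN [governs: (ii)]; R_n/Ω = 305 kN.

R_n/Ω ≈ 305 kN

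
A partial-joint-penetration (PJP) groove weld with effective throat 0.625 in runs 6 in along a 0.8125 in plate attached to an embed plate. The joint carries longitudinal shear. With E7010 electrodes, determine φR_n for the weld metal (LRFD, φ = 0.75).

E70XX → F_EXX = 70 ksi.
Effective throat (given) t_e = 0.625 in.
A_we = 0.625 × 6 = 3.75 in².
F_nw = 0.6 F_EXX = 42 ksi.
φR_n = 0.75 × 42 × 3.75 = 118.1 kips.

φR_n ≈ 118 kips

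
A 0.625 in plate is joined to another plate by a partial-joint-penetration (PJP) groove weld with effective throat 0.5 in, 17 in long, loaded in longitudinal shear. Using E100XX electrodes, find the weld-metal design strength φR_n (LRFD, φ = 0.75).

E100XX → F_EXX = 100 ksi.
Effective throat (given) t_e = 0.5 in.
A_we = 0.5 × 17 = 8.5 in².
F_nw = 0.6 F_EXX = 60 ksi.
φR_n = 0.75 × 60 × 8.5 = 382.5 kip.

φR_n ≈ 382 kip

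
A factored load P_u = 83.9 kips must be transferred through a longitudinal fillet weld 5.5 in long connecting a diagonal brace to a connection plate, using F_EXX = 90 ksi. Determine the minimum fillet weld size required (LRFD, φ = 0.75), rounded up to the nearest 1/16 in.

Total weld length L = 5.5 in.
Required throat t_e = P_u / (φ × 0.6 F_EXX × L) = 83.9 / (0.75 × 0.6 × 90 × 5.5) = 0.3767 in.
Required leg w = t_e / 0.707 = 0.5328 in → use 9/16 in.

w = 9/16 in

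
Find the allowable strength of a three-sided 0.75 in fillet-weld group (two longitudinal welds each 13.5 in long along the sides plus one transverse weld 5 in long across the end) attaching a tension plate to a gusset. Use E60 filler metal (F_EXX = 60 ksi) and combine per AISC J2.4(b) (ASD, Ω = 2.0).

R_n/Ω ≈ 305 kip

t_e = 0.707 × 0.75 = 0.5302 in.
R_nwl = 0.6 × 60 × 0.5302 × 27 = 515.4 kip (longitudinal, 2 welds).
R_nwt = 0.6 × 60 × 0.5302 × 5 = 95.44 kip (transverse, base value).
(i) R_nwl + R_nwt = 610.8 kip; (ii) 0.85 R_nwl + 1.5 R_nwt = 581.3 kip.
R_n = max = 610.8 kip [governs: (i)]; R_n/Ω = 305.4 kip.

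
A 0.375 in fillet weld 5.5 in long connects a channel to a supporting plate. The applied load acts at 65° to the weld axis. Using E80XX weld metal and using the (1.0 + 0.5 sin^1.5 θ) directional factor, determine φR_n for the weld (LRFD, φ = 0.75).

φR_n ≈ 75.1 kip

E80XX → F_EXX = 80 ksi.
t_e = 0.707 × 0.375 = 0.2651 in; A_we = 0.2651 × 5.5 = 1.458 in².
Directional factor: 1.0 + 0.5 sin^1.5(65°) = 1.431.
F_nw = 0.6 × 80 × 1.431 = 68.71 ksi.
φR_n = 0.75 × 68.71 × 1.458 = 75.14 kip.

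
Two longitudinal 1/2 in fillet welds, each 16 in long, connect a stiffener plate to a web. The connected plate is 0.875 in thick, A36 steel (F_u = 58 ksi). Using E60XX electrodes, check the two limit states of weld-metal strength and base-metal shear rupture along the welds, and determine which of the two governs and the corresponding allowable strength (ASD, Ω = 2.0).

E60XX → F_EXX = 60 ksi.
t_e = 0.707 × 0.5 = 0.3535 in; L = 32 in.
Weld metal: R_n/Ω = (1/2.0) × 0.6 × 60 × 0.3535 × 32 = 203.6 kip.
Base metal (shear rupture): R_n/Ω = (1/2.0) × 0.6 × 58 × 0.875 × 32 = 487.2 kip.
Governing: weld metal.

R_n/Ω ≈ 204 kip (weld metal governs)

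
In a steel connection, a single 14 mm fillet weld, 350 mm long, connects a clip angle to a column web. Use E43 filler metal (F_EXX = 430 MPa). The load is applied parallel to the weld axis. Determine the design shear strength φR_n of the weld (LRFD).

Effective throat t_e = 0.707 × 14 = 9.898 mm.
Total length L = 350 mm; A_we = 9.898 × 350 = 3464 mm².
F_nw = 0.6 F_EXX = 0.6 × 430 = 258 MPa.
φR_n = 0.75 × 258 × 3464 × 10⁻³ = 670.3 kN.

φR_n ≈ 670 kN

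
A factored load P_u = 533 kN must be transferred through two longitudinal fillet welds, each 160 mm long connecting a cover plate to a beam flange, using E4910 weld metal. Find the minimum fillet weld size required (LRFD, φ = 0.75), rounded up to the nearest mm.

E49XX → F_EXX = 490 MPa.
Total weld length L = 320 mm.
Required throat t_e = P_u / (φ × 0.6 F_EXX × L) = 533 / (0.75 × 0.6 × 490 × 320 × 10⁻³) = 7.554 mm.
Required leg w = t_e / 0.707 = 10.68 mm → use 11 mm.

w = 11 mm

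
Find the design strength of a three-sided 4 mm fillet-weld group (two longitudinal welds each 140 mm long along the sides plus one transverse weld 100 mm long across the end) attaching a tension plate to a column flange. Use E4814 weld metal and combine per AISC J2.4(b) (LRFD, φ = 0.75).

φR_n ≈ 237 kN

E48XX → F_EXX = 480 MPa.
t_e = 0.707 × 4 = 2.828 mm.
R_nwl = 0.6 × 480 × 2.828 × 280 × 10⁻³ = 228 kN (longitudinal, 2 welds).
R_nwt = 0.6 × 480 × 2.828 × 100 × 10⁻³ = 81.45 kN (transverse, base value).
(i) R_nwl + R_nwt = 309.5 kN; (ii) 0.85 R_nwl + 1.5 R_nwt = 316 kN.
R_n = max = 316 kN [governs: (ii)]; φR_n = 237 kN.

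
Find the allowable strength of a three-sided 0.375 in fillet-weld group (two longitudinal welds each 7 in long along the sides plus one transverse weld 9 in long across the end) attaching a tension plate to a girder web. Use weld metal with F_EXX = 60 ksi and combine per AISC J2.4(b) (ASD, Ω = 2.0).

R_n/Ω ≈ 121 kips

t_e = 0.707 × 0.375 = 0.2651 in.
R_nwl = 0.6 × 60 × 0.2651 × 14 = 133.6 kips (longitudinal, 2 welds).
R_nwt = 0.6 × 60 × 0.2651 × 9 = 85.9 kips (transverse, base value).
(i) R_nwl + R_nwt = 219.5 kips; (ii) 0.85 R_nwl + 1.5 R_nwt = 242.4 kips.
R_n = max = 242.4 kips [governs: (ii)]; R_n/Ω = 121.2 kips.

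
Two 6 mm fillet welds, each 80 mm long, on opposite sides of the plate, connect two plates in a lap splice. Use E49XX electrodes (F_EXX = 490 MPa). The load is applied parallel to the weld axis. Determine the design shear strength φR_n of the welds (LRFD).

Effective throat t_e = 0.707 × 6 = 4.242 mm.
Total length L = 160 mm; A_we = 4.242 × 160 = 678.7 mm².
F_nw = 0.6 F_EXX = 0.6 × 490 = 294 MPa.
φR_n = 0.75 × 294 × 678.7 × 10⁻³ = 149.7 kN.

φR_n ≈ 150 kN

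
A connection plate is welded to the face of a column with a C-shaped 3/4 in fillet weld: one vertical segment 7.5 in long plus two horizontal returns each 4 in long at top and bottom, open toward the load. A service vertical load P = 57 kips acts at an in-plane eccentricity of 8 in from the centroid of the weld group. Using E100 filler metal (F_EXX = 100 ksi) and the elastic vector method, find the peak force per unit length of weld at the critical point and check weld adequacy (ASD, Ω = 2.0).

f_max ≈ 15.1 kip/in; adequate

Total weld length L_w = 15.5 in. Treat welds as unit-width lines.
Centroid: x̄ = 2×4×2 / 15.5 = 1.032 in from the vertical weld.
Polar moment about centroid: J = I_x + I_y = [7.5³/12 + 2×4×3.75²] + [7.5×1.032² + 2(4³/12 + 4×0.9677²)] = 173.8 in³.
Direct shear f_v = P/L_w = 57 / 15.5 = 3.677 kip/in (vertical).
Torsion M = P·e = 57 × 8 = 456 kip·in.
Critical point at (x, y) = (2.968, 3.75) from centroid. f_tx = M·y/J = 9.839 kip/in; f_ty = M·x/J = 7.786 kip/in.
Resultant f_max = √[f_tx² + (f_v + f_ty)²] = √[9.839² + (3.677 + 7.786)²] = 15.11 kip/in.
Capacity per unit length: r_n/Ω = (1/2.0) × 0.6 × 100 × (0.707 × 0.75) = 15.91 kip/in.
15.11 ≤ 15.91 → adequate.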